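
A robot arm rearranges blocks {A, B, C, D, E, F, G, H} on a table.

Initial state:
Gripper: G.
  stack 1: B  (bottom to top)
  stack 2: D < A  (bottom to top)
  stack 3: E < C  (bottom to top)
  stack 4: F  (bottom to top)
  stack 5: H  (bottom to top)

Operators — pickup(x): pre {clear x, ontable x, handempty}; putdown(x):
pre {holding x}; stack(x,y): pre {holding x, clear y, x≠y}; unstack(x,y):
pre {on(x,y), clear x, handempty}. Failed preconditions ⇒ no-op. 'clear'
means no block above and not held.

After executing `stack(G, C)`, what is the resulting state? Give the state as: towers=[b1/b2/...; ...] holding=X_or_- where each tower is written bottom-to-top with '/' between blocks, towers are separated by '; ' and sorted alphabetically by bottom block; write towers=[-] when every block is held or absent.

before: towers=[B; D/A; E/C; F; H] holding=G
pre[stack(G, C)]: holding(G) yes, clear(C) yes, G≠C yes
all met → apply stack(G, C)
after:  towers=[B; D/A; E/C/G; F; H] holding=-

towers=[B; D/A; E/C/G; F; H] holding=-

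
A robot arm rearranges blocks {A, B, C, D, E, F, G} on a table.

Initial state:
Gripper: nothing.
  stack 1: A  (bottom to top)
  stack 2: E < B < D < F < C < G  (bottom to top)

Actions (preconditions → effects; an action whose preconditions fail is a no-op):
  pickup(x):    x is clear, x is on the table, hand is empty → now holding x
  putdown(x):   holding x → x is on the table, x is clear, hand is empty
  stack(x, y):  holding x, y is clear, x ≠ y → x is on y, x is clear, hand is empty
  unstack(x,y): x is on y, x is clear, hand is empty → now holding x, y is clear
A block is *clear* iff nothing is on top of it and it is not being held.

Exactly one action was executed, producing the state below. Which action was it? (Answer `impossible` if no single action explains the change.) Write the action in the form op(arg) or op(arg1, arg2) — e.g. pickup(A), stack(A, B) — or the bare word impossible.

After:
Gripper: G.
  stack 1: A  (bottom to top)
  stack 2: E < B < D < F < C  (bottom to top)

target: towers=[A; E/B/D/F/C] holding=G
     unstack(G, C) → towers=[A; E/B/D/F/C] holding=G  ← match
         pickup(A) → towers=[E/B/D/F/C/G] holding=A

unstack(G, C)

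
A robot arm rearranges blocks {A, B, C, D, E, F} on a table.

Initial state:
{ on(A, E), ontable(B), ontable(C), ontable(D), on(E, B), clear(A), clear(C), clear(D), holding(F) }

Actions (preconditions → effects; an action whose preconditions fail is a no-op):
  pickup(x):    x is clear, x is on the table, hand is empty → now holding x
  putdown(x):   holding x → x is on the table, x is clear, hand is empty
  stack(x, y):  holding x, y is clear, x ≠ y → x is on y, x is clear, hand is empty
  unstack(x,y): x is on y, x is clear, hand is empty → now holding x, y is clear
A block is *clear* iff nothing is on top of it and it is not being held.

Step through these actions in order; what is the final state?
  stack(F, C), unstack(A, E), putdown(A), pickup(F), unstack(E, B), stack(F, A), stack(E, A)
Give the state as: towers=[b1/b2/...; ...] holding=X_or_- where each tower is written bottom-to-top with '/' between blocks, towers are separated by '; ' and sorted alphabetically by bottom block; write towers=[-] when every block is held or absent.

towers=[A/E; B; C/F; D] holding=-

step 1 (stack(F, C)): towers=[B/E/A; C/F; D] holding=-
step 2 (unstack(A, E)): towers=[B/E; C/F; D] holding=A
step 3 (putdown(A)): towers=[A; B/E; C/F; D] holding=-
step 4 (pickup(F)) [no-op]: towers=[A; B/E; C/F; D] holding=-
step 5 (unstack(E, B)): towers=[A; B; C/F; D] holding=E
step 6 (stack(F, A)) [no-op]: towers=[A; B; C/F; D] holding=E
step 7 (stack(E, A)): towers=[A/E; B; C/F; D] holding=-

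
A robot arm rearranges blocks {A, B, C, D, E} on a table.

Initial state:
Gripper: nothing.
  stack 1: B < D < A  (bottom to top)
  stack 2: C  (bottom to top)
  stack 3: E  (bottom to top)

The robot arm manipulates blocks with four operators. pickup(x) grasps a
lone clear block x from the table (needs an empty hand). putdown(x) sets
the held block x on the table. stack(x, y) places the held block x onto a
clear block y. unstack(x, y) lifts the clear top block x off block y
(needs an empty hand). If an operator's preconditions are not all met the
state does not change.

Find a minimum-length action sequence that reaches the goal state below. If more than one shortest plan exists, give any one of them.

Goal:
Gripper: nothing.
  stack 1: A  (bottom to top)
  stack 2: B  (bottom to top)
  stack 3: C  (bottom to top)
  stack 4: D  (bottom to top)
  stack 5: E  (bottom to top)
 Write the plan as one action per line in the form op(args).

unstack(A, D)
putdown(A)
unstack(D, B)
putdown(D)

step 1 (unstack(A, D)): towers=[B/D; C; E] holding=A
step 2 (putdown(A)): towers=[A; B/D; C; E] holding=-
step 3 (unstack(D, B)): towers=[A; B; C; E] holding=D
step 4 (putdown(D)): towers=[A; B; C; D; E] holding=-
goal check: towers=[A; B; C; D; E] holding=- — reached (length 4, optimal by BFS)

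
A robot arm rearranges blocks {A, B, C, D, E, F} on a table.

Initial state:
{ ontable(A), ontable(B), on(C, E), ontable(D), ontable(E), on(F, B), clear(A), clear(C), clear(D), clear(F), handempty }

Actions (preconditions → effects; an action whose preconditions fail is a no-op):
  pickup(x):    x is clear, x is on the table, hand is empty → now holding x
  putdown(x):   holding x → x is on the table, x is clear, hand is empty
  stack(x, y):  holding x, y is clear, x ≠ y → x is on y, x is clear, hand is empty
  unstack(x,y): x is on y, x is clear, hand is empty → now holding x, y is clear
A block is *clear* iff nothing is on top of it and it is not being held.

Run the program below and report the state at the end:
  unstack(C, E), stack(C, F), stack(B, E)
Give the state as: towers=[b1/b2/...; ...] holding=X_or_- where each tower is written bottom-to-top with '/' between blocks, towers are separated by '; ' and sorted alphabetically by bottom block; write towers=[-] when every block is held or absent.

towers=[A; B/F/C; D; E] holding=-

step 1 (unstack(C, E)): towers=[A; B/F; D; E] holding=C
step 2 (stack(C, F)): towers=[A; B/F/C; D; E] holding=-
step 3 (stack(B, E)) [no-op]: towers=[A; B/F/C; D; E] holding=-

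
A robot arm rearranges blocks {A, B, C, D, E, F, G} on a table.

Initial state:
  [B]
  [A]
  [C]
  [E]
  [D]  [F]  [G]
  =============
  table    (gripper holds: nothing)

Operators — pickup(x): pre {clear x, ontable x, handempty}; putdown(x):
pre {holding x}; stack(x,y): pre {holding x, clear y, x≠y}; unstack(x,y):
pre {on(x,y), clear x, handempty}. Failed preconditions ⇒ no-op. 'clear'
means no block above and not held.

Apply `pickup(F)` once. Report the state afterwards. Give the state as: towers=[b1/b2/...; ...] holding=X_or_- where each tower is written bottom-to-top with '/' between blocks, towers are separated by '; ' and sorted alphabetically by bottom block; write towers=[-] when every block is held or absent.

towers=[D/E/C/A/B; G] holding=F

before: towers=[D/E/C/A/B; F; G] holding=-
pre[pickup(F)]: clear(F) yes, ontable(F) yes, handempty yes
all met → apply pickup(F)
after:  towers=[D/E/C/A/B; G] holding=F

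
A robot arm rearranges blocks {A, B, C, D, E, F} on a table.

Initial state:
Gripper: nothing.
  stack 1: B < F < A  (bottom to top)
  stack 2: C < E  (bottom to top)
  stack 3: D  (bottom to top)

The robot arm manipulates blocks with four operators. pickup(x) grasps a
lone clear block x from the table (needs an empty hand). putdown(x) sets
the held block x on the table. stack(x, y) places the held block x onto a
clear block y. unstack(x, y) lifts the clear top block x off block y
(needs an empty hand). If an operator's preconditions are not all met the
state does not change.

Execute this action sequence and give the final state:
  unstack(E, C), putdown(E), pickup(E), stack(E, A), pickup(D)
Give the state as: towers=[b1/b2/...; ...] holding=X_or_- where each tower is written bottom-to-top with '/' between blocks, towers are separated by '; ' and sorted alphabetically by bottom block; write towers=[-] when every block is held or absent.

step 1 (unstack(E, C)): towers=[B/F/A; C; D] holding=E
step 2 (putdown(E)): towers=[B/F/A; C; D; E] holding=-
step 3 (pickup(E)): towers=[B/F/A; C; D] holding=E
step 4 (stack(E, A)): towers=[B/F/A/E; C; D] holding=-
step 5 (pickup(D)): towers=[B/F/A/E; C] holding=D

towers=[B/F/A/E; C] holding=D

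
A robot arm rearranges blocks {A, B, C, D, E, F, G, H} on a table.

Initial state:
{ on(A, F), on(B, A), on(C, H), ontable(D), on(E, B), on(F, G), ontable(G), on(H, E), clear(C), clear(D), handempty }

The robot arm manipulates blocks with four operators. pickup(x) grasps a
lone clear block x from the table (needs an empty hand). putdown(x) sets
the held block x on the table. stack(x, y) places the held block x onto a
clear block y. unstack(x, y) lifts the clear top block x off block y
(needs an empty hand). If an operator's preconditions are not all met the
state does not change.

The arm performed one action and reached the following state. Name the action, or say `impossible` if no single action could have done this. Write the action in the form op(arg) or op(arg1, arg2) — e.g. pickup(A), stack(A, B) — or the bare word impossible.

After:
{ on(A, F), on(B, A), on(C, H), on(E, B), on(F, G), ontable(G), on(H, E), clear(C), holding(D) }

pickup(D)

target: towers=[G/F/A/B/E/H/C] holding=D
         pickup(D) → towers=[G/F/A/B/E/H/C] holding=D  ← match
     unstack(C, H) → towers=[D; G/F/A/B/E/H] holding=C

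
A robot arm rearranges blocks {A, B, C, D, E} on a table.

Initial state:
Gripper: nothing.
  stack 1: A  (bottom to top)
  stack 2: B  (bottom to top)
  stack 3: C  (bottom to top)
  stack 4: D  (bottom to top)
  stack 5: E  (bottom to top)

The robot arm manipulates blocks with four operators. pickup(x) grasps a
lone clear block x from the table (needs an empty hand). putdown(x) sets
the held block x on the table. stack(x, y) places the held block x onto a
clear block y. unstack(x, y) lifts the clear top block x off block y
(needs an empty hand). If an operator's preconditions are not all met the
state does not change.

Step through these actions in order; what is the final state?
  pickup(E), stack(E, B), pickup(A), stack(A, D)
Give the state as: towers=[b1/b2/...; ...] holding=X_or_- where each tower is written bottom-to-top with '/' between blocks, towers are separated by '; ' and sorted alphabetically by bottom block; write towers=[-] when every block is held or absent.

towers=[B/E; C; D/A] holding=-

step 1 (pickup(E)): towers=[A; B; C; D] holding=E
step 2 (stack(E, B)): towers=[A; B/E; C; D] holding=-
step 3 (pickup(A)): towers=[B/E; C; D] holding=A
step 4 (stack(A, D)): towers=[B/E; C; D/A] holding=-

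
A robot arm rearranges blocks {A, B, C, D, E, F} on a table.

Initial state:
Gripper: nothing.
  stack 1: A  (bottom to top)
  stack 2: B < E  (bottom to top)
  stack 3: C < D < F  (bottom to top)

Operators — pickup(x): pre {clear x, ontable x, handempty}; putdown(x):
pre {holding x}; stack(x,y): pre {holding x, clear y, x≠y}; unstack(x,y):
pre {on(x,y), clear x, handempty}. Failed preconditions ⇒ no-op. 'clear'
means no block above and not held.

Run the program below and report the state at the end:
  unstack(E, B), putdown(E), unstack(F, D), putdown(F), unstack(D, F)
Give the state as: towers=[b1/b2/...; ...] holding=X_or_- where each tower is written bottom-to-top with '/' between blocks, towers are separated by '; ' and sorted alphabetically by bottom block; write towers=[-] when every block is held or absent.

step 1 (unstack(E, B)): towers=[A; B; C/D/F] holding=E
step 2 (putdown(E)): towers=[A; B; C/D/F; E] holding=-
step 3 (unstack(F, D)): towers=[A; B; C/D; E] holding=F
step 4 (putdown(F)): towers=[A; B; C/D; E; F] holding=-
step 5 (unstack(D, F)) [no-op]: towers=[A; B; C/D; E; F] holding=-

towers=[A; B; C/D; E; F] holding=-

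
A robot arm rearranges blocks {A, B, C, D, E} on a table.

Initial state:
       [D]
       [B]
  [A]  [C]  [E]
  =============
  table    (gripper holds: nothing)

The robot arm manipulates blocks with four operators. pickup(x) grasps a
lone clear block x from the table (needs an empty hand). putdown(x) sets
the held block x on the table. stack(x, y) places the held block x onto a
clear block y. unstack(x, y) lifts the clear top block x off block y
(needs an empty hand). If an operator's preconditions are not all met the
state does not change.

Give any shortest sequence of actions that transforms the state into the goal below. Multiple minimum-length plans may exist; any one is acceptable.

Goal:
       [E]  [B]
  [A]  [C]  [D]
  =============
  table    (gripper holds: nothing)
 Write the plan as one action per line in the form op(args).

unstack(D, B)
putdown(D)
unstack(B, C)
stack(B, D)
pickup(E)
stack(E, C)

step 1 (unstack(D, B)): towers=[A; C/B; E] holding=D
step 2 (putdown(D)): towers=[A; C/B; D; E] holding=-
step 3 (unstack(B, C)): towers=[A; C; D; E] holding=B
step 4 (stack(B, D)): towers=[A; C; D/B; E] holding=-
step 5 (pickup(E)): towers=[A; C; D/B] holding=E
step 6 (stack(E, C)): towers=[A; C/E; D/B] holding=-
goal check: towers=[A; C/E; D/B] holding=- — reached (length 6, optimal by BFS)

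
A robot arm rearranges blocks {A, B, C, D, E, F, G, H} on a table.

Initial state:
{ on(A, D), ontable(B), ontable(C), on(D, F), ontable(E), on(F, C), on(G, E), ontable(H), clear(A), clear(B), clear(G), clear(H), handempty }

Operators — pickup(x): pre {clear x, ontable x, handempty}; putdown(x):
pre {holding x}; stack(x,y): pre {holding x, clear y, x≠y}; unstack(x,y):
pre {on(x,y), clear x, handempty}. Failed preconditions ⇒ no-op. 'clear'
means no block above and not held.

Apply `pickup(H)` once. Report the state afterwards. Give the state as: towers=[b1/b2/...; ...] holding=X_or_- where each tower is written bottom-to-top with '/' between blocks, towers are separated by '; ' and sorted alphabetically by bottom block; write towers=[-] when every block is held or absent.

towers=[B; C/F/D/A; E/G] holding=H

before: towers=[B; C/F/D/A; E/G; H] holding=-
pre[pickup(H)]: clear(H) ✓, ontable(H) ✓, handempty ✓
all met → apply pickup(H)
after:  towers=[B; C/F/D/A; E/G] holding=H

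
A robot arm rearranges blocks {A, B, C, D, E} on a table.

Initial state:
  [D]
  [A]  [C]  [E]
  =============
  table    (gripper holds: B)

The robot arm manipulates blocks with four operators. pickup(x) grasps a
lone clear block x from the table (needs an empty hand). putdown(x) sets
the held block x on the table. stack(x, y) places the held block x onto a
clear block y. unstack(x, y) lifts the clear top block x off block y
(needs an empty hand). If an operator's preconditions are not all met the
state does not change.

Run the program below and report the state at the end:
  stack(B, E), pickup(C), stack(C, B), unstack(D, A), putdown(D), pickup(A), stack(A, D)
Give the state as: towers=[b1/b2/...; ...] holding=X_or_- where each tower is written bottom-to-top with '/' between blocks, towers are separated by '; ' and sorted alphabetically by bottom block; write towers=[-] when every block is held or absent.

step 1 (stack(B, E)): towers=[A/D; C; E/B] holding=-
step 2 (pickup(C)): towers=[A/D; E/B] holding=C
step 3 (stack(C, B)): towers=[A/D; E/B/C] holding=-
step 4 (unstack(D, A)): towers=[A; E/B/C] holding=D
step 5 (putdown(D)): towers=[A; D; E/B/C] holding=-
step 6 (pickup(A)): towers=[D; E/B/C] holding=A
step 7 (stack(A, D)): towers=[D/A; E/B/C] holding=-

towers=[D/A; E/B/C] holding=-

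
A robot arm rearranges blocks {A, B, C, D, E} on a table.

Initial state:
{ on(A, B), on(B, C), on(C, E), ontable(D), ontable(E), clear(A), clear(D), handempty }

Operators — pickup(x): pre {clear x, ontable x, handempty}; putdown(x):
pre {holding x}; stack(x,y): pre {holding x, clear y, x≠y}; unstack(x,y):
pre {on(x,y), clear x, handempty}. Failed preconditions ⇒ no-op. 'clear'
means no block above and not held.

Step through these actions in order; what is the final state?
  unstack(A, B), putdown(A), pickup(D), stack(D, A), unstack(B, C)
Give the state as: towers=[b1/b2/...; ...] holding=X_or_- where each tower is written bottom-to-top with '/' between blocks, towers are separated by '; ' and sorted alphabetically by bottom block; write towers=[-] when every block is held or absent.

step 1 (unstack(A, B)): towers=[D; E/C/B] holding=A
step 2 (putdown(A)): towers=[A; D; E/C/B] holding=-
step 3 (pickup(D)): towers=[A; E/C/B] holding=D
step 4 (stack(D, A)): towers=[A/D; E/C/B] holding=-
step 5 (unstack(B, C)): towers=[A/D; E/C] holding=B

towers=[A/D; E/C] holding=B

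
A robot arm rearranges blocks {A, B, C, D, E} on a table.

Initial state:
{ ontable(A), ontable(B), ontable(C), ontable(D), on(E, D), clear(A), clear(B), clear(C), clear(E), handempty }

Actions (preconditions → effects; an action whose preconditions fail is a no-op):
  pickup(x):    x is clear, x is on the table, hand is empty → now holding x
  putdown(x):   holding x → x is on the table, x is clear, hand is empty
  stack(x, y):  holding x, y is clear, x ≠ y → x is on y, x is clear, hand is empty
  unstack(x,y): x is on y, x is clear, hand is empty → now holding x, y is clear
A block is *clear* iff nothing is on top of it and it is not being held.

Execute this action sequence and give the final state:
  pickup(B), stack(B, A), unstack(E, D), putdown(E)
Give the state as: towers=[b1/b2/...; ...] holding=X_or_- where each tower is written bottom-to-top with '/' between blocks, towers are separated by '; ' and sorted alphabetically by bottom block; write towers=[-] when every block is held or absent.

step 1 (pickup(B)): towers=[A; C; D/E] holding=B
step 2 (stack(B, A)): towers=[A/B; C; D/E] holding=-
step 3 (unstack(E, D)): towers=[A/B; C; D] holding=E
step 4 (putdown(E)): towers=[A/B; C; D; E] holding=-

towers=[A/B; C; D; E] holding=-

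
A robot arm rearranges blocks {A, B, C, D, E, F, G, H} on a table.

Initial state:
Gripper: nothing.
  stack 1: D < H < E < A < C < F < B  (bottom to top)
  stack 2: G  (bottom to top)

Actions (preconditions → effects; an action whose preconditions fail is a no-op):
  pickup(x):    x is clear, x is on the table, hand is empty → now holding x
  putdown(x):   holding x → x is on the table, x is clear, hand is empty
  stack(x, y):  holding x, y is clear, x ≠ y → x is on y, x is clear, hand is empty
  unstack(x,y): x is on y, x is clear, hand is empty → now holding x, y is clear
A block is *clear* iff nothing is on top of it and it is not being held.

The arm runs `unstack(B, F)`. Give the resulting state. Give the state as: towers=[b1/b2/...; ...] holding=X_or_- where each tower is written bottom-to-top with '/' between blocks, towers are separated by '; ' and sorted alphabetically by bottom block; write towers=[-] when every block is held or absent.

before: towers=[D/H/E/A/C/F/B; G] holding=-
pre[unstack(B, F)]: on(B,F) ok, clear(B) ok, handempty ok
all met → apply unstack(B, F)
after:  towers=[D/H/E/A/C/F; G] holding=B

towers=[D/H/E/A/C/F; G] holding=B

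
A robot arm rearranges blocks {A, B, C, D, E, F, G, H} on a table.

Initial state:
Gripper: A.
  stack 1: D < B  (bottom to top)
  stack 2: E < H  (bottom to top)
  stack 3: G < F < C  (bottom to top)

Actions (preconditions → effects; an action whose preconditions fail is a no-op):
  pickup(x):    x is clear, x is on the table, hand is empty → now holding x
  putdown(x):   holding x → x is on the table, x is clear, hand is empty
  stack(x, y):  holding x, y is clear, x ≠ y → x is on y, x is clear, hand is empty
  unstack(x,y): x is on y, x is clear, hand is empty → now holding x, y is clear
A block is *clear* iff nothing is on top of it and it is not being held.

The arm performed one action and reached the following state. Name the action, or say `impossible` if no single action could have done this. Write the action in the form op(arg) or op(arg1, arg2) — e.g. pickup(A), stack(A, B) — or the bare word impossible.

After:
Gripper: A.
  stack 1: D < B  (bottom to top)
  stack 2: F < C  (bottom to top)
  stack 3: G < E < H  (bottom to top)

impossible

target: towers=[D/B; F/C; G/E/H] holding=A
        putdown(A) → towers=[A; D/B; E/H; G/F/C] holding=-
       stack(A, H) → towers=[D/B; E/H/A; G/F/C] holding=-
       stack(A, B) → towers=[D/B/A; E/H; G/F/C] holding=-
       stack(A, C) → towers=[D/B; E/H; G/F/C/A] holding=-
none of the 4 applicable actions match → impossible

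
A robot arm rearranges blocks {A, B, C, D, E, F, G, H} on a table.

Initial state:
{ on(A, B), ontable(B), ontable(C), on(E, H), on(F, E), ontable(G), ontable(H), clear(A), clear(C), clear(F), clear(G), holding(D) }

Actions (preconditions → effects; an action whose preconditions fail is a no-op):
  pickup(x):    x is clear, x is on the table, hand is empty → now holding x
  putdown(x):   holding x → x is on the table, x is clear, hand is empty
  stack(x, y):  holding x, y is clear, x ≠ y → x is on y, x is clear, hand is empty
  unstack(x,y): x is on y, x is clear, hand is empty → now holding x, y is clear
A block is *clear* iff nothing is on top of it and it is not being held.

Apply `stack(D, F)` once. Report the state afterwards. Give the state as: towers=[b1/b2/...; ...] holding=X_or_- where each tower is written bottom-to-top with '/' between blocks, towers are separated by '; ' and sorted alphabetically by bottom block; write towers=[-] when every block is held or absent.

before: towers=[B/A; C; G; H/E/F] holding=D
pre[stack(D, F)]: holding(D) yes, clear(F) yes, D≠F yes
all met → apply stack(D, F)
after:  towers=[B/A; C; G; H/E/F/D] holding=-

towers=[B/A; C; G; H/E/F/D] holding=-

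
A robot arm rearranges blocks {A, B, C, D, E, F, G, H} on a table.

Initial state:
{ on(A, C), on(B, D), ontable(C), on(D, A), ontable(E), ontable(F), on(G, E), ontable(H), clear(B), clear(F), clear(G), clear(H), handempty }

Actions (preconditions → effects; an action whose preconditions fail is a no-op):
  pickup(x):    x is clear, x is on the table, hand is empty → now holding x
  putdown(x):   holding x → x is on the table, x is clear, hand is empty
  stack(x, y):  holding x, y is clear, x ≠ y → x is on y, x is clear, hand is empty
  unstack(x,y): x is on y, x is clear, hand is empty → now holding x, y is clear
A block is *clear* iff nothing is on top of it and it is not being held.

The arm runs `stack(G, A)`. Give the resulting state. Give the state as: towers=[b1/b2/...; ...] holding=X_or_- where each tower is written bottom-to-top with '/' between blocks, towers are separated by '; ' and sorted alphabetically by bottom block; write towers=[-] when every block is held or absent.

towers=[C/A/D/B; E/G; F; H] holding=-

before: towers=[C/A/D/B; E/G; F; H] holding=-
pre[stack(G, A)]: holding(G) ✗, clear(A) ✗, G≠A ✓
holding(G), clear(A) unmet → stack(G, A) is a no-op
after:  towers=[C/A/D/B; E/G; F; H] holding=-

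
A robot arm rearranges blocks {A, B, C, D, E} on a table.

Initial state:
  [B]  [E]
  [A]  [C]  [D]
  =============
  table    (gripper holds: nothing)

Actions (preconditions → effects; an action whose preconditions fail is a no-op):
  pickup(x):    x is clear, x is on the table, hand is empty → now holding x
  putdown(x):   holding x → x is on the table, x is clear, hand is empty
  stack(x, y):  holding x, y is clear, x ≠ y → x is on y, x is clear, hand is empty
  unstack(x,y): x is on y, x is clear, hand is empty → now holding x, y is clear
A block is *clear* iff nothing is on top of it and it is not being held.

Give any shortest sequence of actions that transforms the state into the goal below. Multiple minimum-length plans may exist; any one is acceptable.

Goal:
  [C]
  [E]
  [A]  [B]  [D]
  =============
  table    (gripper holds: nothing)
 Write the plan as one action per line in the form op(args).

step 1 (unstack(B, A)): towers=[A; C/E; D] holding=B
step 2 (putdown(B)): towers=[A; B; C/E; D] holding=-
step 3 (unstack(E, C)): towers=[A; B; C; D] holding=E
step 4 (stack(E, A)): towers=[A/E; B; C; D] holding=-
step 5 (pickup(C)): towers=[A/E; B; D] holding=C
step 6 (stack(C, E)): towers=[A/E/C; B; D] holding=-
goal check: towers=[A/E/C; B; D] holding=- — reached (length 6, optimal by BFS)

unstack(B, A)
putdown(B)
unstack(E, C)
stack(E, A)
pickup(C)
stack(C, E)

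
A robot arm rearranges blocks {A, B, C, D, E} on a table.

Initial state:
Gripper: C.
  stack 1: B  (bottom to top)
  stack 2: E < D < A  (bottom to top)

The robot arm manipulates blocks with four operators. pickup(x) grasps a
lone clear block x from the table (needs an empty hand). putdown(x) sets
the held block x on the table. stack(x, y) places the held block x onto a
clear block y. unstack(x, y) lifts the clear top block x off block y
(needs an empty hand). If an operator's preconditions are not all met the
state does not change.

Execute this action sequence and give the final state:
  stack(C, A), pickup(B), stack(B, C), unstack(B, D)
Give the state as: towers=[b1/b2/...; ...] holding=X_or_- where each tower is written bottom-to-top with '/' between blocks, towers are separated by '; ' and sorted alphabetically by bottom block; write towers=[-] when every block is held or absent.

towers=[E/D/A/C/B] holding=-

step 1 (stack(C, A)): towers=[B; E/D/A/C] holding=-
step 2 (pickup(B)): towers=[E/D/A/C] holding=B
step 3 (stack(B, C)): towers=[E/D/A/C/B] holding=-
step 4 (unstack(B, D)) [no-op]: towers=[E/D/A/C/B] holding=-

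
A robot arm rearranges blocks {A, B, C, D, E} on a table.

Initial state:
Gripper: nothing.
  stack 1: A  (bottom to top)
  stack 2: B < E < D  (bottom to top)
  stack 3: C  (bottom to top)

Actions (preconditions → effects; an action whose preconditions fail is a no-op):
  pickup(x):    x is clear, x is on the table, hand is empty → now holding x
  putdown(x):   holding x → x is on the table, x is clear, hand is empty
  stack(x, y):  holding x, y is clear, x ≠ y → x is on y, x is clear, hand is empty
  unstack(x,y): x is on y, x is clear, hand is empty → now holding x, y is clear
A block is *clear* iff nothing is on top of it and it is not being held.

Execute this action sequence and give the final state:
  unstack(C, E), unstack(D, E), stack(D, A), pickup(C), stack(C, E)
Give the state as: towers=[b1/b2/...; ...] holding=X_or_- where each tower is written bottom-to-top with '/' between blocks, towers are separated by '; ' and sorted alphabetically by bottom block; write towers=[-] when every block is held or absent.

towers=[A/D; B/E/C] holding=-

step 1 (unstack(C, E)) [no-op]: towers=[A; B/E/D; C] holding=-
step 2 (unstack(D, E)): towers=[A; B/E; C] holding=D
step 3 (stack(D, A)): towers=[A/D; B/E; C] holding=-
step 4 (pickup(C)): towers=[A/D; B/E] holding=C
step 5 (stack(C, E)): towers=[A/D; B/E/C] holding=-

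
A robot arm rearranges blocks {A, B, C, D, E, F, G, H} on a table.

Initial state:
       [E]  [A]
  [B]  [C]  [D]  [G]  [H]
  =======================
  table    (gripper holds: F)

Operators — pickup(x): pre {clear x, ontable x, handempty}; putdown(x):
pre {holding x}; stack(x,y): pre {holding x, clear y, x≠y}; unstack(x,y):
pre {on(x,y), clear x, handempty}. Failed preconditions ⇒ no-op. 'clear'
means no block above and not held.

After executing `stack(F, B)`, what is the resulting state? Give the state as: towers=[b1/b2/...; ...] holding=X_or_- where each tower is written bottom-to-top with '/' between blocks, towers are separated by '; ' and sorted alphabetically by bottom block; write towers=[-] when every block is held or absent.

before: towers=[B; C/E; D/A; G; H] holding=F
pre[stack(F, B)]: holding(F) ok, clear(B) ok, F≠B ok
all met → apply stack(F, B)
after:  towers=[B/F; C/E; D/A; G; H] holding=-

towers=[B/F; C/E; D/A; G; H] holding=-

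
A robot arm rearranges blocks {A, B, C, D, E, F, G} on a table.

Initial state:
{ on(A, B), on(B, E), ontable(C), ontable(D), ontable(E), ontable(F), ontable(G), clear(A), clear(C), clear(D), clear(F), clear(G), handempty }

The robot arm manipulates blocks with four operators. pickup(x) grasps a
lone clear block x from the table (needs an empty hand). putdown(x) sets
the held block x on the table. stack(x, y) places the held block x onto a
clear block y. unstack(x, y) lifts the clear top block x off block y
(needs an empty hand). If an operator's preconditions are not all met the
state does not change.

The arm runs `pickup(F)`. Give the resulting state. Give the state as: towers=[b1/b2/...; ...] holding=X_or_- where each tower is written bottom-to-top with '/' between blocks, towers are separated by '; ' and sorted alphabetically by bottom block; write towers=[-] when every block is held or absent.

before: towers=[C; D; E/B/A; F; G] holding=-
pre[pickup(F)]: clear(F) yes, ontable(F) yes, handempty yes
all met → apply pickup(F)
after:  towers=[C; D; E/B/A; G] holding=F

towers=[C; D; E/B/A; G] holding=F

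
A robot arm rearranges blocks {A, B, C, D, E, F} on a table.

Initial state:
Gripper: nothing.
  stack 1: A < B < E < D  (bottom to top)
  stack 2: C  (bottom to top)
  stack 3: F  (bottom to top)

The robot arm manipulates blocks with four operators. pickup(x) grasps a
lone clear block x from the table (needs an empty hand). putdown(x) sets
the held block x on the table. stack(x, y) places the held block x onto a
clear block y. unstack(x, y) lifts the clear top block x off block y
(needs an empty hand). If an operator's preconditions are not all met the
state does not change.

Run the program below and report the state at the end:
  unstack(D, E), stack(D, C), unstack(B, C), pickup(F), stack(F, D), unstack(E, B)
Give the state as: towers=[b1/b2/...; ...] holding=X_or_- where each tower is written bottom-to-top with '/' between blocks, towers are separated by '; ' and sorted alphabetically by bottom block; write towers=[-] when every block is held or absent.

step 1 (unstack(D, E)): towers=[A/B/E; C; F] holding=D
step 2 (stack(D, C)): towers=[A/B/E; C/D; F] holding=-
step 3 (unstack(B, C)) [no-op]: towers=[A/B/E; C/D; F] holding=-
step 4 (pickup(F)): towers=[A/B/E; C/D] holding=F
step 5 (stack(F, D)): towers=[A/B/E; C/D/F] holding=-
step 6 (unstack(E, B)): towers=[A/B; C/D/F] holding=E

towers=[A/B; C/D/F] holding=E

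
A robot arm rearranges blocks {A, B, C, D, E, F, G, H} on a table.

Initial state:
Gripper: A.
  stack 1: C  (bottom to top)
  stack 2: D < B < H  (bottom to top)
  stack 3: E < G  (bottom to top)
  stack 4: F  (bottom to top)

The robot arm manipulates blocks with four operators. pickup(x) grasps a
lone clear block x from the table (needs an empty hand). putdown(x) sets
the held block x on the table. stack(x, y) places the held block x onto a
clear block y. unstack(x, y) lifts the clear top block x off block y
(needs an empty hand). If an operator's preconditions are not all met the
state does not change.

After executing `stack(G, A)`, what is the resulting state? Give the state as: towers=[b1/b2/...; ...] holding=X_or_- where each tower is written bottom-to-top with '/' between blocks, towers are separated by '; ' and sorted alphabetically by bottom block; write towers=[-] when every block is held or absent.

towers=[C; D/B/H; E/G; F] holding=A

before: towers=[C; D/B/H; E/G; F] holding=A
pre[stack(G, A)]: holding(G) no, clear(A) no, G≠A yes
holding(G), clear(A) unmet → stack(G, A) is a no-op
after:  towers=[C; D/B/H; E/G; F] holding=A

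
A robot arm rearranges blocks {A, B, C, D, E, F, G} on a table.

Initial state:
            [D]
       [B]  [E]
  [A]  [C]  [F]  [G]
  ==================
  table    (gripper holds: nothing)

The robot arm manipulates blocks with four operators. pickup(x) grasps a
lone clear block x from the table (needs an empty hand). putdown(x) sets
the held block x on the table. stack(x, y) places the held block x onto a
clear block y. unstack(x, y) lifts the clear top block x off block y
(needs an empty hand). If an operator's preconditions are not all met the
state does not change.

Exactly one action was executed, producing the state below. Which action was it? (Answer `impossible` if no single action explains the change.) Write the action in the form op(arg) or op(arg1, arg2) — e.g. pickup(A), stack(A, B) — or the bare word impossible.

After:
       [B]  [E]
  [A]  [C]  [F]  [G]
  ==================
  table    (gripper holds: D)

target: towers=[A; C/B; F/E; G] holding=D
     unstack(B, C) → towers=[A; C; F/E/D; G] holding=B
         pickup(G) → towers=[A; C/B; F/E/D] holding=G
     unstack(D, E) → towers=[A; C/B; F/E; G] holding=D  ← match
         pickup(A) → towers=[C/B; F/E/D; G] holding=A

unstack(D, E)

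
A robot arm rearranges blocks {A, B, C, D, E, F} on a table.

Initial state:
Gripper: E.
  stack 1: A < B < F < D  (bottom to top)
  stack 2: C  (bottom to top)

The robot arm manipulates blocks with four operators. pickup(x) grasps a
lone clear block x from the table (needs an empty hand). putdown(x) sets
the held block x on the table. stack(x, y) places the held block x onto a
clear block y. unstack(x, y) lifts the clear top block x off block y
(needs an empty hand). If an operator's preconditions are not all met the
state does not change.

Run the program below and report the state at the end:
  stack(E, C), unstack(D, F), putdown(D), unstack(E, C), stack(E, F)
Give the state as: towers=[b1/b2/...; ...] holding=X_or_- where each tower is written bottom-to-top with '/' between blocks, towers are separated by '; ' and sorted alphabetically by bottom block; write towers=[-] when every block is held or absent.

step 1 (stack(E, C)): towers=[A/B/F/D; C/E] holding=-
step 2 (unstack(D, F)): towers=[A/B/F; C/E] holding=D
step 3 (putdown(D)): towers=[A/B/F; C/E; D] holding=-
step 4 (unstack(E, C)): towers=[A/B/F; C; D] holding=E
step 5 (stack(E, F)): towers=[A/B/F/E; C; D] holding=-

towers=[A/B/F/E; C; D] holding=-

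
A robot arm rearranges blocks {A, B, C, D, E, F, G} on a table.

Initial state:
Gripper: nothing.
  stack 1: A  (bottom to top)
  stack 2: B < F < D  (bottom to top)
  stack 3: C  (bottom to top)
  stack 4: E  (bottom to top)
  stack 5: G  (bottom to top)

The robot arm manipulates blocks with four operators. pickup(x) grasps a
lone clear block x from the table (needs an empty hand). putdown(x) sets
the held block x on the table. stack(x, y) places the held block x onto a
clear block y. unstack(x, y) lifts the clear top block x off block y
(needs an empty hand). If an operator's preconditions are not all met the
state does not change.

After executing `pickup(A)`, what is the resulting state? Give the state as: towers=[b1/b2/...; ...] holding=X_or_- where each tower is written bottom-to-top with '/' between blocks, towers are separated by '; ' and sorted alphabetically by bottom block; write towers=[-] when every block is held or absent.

towers=[B/F/D; C; E; G] holding=A

before: towers=[A; B/F/D; C; E; G] holding=-
pre[pickup(A)]: clear(A) ✓, ontable(A) ✓, handempty ✓
all met → apply pickup(A)
after:  towers=[B/F/D; C; E; G] holding=A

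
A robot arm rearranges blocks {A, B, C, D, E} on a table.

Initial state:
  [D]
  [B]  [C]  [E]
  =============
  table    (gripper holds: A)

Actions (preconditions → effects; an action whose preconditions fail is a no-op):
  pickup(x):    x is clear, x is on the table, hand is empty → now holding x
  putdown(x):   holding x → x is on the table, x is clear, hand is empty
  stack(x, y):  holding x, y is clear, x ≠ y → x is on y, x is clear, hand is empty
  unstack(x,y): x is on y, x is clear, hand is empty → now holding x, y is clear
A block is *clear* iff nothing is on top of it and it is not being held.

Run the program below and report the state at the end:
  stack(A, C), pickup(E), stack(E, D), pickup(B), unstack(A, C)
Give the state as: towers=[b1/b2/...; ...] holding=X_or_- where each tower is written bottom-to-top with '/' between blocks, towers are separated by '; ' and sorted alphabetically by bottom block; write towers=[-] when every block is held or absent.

step 1 (stack(A, C)): towers=[B/D; C/A; E] holding=-
step 2 (pickup(E)): towers=[B/D; C/A] holding=E
step 3 (stack(E, D)): towers=[B/D/E; C/A] holding=-
step 4 (pickup(B)) [no-op]: towers=[B/D/E; C/A] holding=-
step 5 (unstack(A, C)): towers=[B/D/E; C] holding=A

towers=[B/D/E; C] holding=A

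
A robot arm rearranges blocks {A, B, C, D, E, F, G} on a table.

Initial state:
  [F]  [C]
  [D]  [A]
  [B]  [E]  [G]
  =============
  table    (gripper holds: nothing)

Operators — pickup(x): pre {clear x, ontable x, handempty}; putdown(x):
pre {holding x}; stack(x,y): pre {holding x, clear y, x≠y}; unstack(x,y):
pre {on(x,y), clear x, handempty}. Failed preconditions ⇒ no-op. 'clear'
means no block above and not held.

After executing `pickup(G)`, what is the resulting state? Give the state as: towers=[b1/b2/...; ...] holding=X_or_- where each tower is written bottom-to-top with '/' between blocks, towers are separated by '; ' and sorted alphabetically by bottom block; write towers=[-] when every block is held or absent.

before: towers=[B/D/F; E/A/C; G] holding=-
pre[pickup(G)]: clear(G) ✓, ontable(G) ✓, handempty ✓
all met → apply pickup(G)
after:  towers=[B/D/F; E/A/C] holding=G

towers=[B/D/F; E/A/C] holding=G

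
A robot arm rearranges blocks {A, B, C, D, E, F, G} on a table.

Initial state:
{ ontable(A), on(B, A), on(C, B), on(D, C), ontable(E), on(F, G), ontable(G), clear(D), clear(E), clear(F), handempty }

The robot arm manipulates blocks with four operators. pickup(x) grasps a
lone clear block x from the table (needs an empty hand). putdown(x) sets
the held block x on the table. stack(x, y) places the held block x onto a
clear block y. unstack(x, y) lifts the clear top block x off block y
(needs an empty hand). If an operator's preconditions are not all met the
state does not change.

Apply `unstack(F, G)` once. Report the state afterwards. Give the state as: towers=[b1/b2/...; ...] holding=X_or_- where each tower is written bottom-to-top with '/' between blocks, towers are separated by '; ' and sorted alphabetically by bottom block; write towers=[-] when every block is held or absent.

towers=[A/B/C/D; E; G] holding=F

before: towers=[A/B/C/D; E; G/F] holding=-
pre[unstack(F, G)]: on(F,G) ✓, clear(F) ✓, handempty ✓
all met → apply unstack(F, G)
after:  towers=[A/B/C/D; E; G] holding=F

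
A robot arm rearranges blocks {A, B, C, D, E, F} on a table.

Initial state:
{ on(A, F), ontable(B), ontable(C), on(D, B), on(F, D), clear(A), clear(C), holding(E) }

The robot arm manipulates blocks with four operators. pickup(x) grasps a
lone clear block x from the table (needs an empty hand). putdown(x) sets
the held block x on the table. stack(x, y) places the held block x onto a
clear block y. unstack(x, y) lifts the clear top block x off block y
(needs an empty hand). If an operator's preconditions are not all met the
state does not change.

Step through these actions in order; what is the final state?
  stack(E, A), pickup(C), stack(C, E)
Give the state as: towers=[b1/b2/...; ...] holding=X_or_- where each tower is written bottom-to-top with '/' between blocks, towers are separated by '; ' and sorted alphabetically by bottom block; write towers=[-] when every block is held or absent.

step 1 (stack(E, A)): towers=[B/D/F/A/E; C] holding=-
step 2 (pickup(C)): towers=[B/D/F/A/E] holding=C
step 3 (stack(C, E)): towers=[B/D/F/A/E/C] holding=-

towers=[B/D/F/A/E/C] holding=-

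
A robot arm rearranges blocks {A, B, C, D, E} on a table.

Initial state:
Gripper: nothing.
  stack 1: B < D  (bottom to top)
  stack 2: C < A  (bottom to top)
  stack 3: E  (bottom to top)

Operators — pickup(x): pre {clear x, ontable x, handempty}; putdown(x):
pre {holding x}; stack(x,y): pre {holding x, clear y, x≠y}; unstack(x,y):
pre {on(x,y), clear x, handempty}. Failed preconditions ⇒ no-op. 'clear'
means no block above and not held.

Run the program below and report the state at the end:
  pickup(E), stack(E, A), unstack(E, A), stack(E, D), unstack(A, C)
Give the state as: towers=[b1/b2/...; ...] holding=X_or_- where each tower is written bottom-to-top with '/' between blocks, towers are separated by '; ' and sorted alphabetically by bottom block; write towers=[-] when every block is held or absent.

step 1 (pickup(E)): towers=[B/D; C/A] holding=E
step 2 (stack(E, A)): towers=[B/D; C/A/E] holding=-
step 3 (unstack(E, A)): towers=[B/D; C/A] holding=E
step 4 (stack(E, D)): towers=[B/D/E; C/A] holding=-
step 5 (unstack(A, C)): towers=[B/D/E; C] holding=A

towers=[B/D/E; C] holding=A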